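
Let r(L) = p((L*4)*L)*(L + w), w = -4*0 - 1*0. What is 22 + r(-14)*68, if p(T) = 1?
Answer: -930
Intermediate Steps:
w = 0 (w = 0 + 0 = 0)
r(L) = L (r(L) = 1*(L + 0) = 1*L = L)
22 + r(-14)*68 = 22 - 14*68 = 22 - 952 = -930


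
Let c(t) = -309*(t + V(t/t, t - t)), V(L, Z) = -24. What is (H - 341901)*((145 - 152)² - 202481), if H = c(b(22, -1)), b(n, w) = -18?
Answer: 66584540736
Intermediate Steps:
c(t) = 7416 - 309*t (c(t) = -309*(t - 24) = -309*(-24 + t) = 7416 - 309*t)
H = 12978 (H = 7416 - 309*(-18) = 7416 + 5562 = 12978)
(H - 341901)*((145 - 152)² - 202481) = (12978 - 341901)*((145 - 152)² - 202481) = -328923*((-7)² - 202481) = -328923*(49 - 202481) = -328923*(-202432) = 66584540736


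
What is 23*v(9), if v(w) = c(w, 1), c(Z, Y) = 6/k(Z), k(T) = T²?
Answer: 46/27 ≈ 1.7037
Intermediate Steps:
c(Z, Y) = 6/Z² (c(Z, Y) = 6/(Z²) = 6/Z²)
v(w) = 6/w²
23*v(9) = 23*(6/9²) = 23*(6*(1/81)) = 23*(2/27) = 46/27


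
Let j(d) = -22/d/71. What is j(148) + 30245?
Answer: 158907219/5254 ≈ 30245.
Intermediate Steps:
j(d) = -22/(71*d) (j(d) = -22/d*(1/71) = -22/(71*d))
j(148) + 30245 = -22/71/148 + 30245 = -22/71*1/148 + 30245 = -11/5254 + 30245 = 158907219/5254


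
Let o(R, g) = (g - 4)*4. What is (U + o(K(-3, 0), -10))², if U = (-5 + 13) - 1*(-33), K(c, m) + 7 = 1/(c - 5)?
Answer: 225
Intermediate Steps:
K(c, m) = -7 + 1/(-5 + c) (K(c, m) = -7 + 1/(c - 5) = -7 + 1/(-5 + c))
U = 41 (U = 8 + 33 = 41)
o(R, g) = -16 + 4*g (o(R, g) = (-4 + g)*4 = -16 + 4*g)
(U + o(K(-3, 0), -10))² = (41 + (-16 + 4*(-10)))² = (41 + (-16 - 40))² = (41 - 56)² = (-15)² = 225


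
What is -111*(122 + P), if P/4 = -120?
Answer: 39738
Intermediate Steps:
P = -480 (P = 4*(-120) = -480)
-111*(122 + P) = -111*(122 - 480) = -111*(-358) = 39738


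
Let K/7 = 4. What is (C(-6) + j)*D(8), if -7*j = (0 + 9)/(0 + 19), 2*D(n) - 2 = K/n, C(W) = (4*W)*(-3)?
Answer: 105237/532 ≈ 197.81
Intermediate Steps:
K = 28 (K = 7*4 = 28)
C(W) = -12*W
D(n) = 1 + 14/n (D(n) = 1 + (28/n)/2 = 1 + 14/n)
j = -9/133 (j = -(0 + 9)/(7*(0 + 19)) = -9/(7*19) = -⅐*9/19 = -9/133 ≈ -0.067669)
(C(-6) + j)*D(8) = (-12*(-6) - 9/133)*((14 + 8)/8) = (72 - 9/133)*((⅛)*22) = (9567/133)*(11/4) = 105237/532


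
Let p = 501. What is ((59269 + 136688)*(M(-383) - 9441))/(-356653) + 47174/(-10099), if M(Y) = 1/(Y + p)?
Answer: 2202660195245095/425016960346 ≈ 5182.5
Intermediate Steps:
M(Y) = 1/(501 + Y) (M(Y) = 1/(Y + 501) = 1/(501 + Y))
((59269 + 136688)*(M(-383) - 9441))/(-356653) + 47174/(-10099) = ((59269 + 136688)*(1/(501 - 383) - 9441))/(-356653) + 47174/(-10099) = (195957*(1/118 - 9441))*(-1/356653) + 47174*(-1/10099) = (195957*(1/118 - 9441))*(-1/356653) - 47174/10099 = (195957*(-1114037/118))*(-1/356653) - 47174/10099 = -218303348409/118*(-1/356653) - 47174/10099 = 218303348409/42085054 - 47174/10099 = 2202660195245095/425016960346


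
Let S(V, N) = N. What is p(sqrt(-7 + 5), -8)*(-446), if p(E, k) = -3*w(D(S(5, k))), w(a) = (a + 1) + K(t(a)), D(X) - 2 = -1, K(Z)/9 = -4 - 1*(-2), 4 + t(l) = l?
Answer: -21408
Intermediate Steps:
t(l) = -4 + l
K(Z) = -18 (K(Z) = 9*(-4 - 1*(-2)) = 9*(-4 + 2) = 9*(-2) = -18)
D(X) = 1 (D(X) = 2 - 1 = 1)
w(a) = -17 + a (w(a) = (a + 1) - 18 = (1 + a) - 18 = -17 + a)
p(E, k) = 48 (p(E, k) = -3*(-17 + 1) = -3*(-16) = 48)
p(sqrt(-7 + 5), -8)*(-446) = 48*(-446) = -21408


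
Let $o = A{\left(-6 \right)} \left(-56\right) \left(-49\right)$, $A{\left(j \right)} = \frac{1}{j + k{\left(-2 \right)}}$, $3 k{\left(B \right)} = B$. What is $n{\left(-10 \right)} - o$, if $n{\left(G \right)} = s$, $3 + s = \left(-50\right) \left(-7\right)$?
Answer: $\frac{3793}{5} \approx 758.6$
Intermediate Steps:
$s = 347$ ($s = -3 - -350 = -3 + 350 = 347$)
$k{\left(B \right)} = \frac{B}{3}$
$n{\left(G \right)} = 347$
$A{\left(j \right)} = \frac{1}{- \frac{2}{3} + j}$ ($A{\left(j \right)} = \frac{1}{j + \frac{1}{3} \left(-2\right)} = \frac{1}{j - \frac{2}{3}} = \frac{1}{- \frac{2}{3} + j}$)
$o = - \frac{2058}{5}$ ($o = \frac{3}{-2 + 3 \left(-6\right)} \left(-56\right) \left(-49\right) = \frac{3}{-2 - 18} \left(-56\right) \left(-49\right) = \frac{3}{-20} \left(-56\right) \left(-49\right) = 3 \left(- \frac{1}{20}\right) \left(-56\right) \left(-49\right) = \left(- \frac{3}{20}\right) \left(-56\right) \left(-49\right) = \frac{42}{5} \left(-49\right) = - \frac{2058}{5} \approx -411.6$)
$n{\left(-10 \right)} - o = 347 - - \frac{2058}{5} = 347 + \frac{2058}{5} = \frac{3793}{5}$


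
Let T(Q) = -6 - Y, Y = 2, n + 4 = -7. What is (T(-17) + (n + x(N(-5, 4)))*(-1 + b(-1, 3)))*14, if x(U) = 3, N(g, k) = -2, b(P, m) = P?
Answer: 112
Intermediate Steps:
n = -11 (n = -4 - 7 = -11)
T(Q) = -8 (T(Q) = -6 - 1*2 = -6 - 2 = -8)
(T(-17) + (n + x(N(-5, 4)))*(-1 + b(-1, 3)))*14 = (-8 + (-11 + 3)*(-1 - 1))*14 = (-8 - 8*(-2))*14 = (-8 + 16)*14 = 8*14 = 112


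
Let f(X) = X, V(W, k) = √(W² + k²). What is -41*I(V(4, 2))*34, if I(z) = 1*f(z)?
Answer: -2788*√5 ≈ -6234.2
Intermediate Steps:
I(z) = z (I(z) = 1*z = z)
-41*I(V(4, 2))*34 = -41*√(4² + 2²)*34 = -41*√(16 + 4)*34 = -82*√5*34 = -2788*√5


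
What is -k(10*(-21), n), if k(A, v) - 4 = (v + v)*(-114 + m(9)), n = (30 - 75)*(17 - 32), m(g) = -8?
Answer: 164696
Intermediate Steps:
n = 675 (n = -45*(-15) = 675)
k(A, v) = 4 - 244*v (k(A, v) = 4 + (v + v)*(-114 - 8) = 4 + (2*v)*(-122) = 4 - 244*v)
-k(10*(-21), n) = -(4 - 244*675) = -(4 - 164700) = -1*(-164696) = 164696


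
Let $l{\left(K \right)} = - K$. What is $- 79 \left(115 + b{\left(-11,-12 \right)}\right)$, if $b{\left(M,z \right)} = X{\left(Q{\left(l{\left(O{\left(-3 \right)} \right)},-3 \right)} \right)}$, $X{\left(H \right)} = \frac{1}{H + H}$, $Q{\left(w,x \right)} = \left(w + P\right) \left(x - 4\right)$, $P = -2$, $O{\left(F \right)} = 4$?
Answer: $- \frac{763219}{84} \approx -9085.9$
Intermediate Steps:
$Q{\left(w,x \right)} = \left(-4 + x\right) \left(-2 + w\right)$ ($Q{\left(w,x \right)} = \left(w - 2\right) \left(x - 4\right) = \left(-2 + w\right) \left(-4 + x\right) = \left(-4 + x\right) \left(-2 + w\right)$)
$X{\left(H \right)} = \frac{1}{2 H}$
$b{\left(M,z \right)} = \frac{1}{84}$ ($b{\left(M,z \right)} = \frac{1}{2 \left(8 - 4 \left(\left(-1\right) 4\right) - -6 + \left(-1\right) 4 \left(-3\right)\right)} = \frac{1}{2 \left(8 - -16 + 6 - -12\right)} = \frac{1}{2 \left(8 + 16 + 6 + 12\right)} = \frac{1}{2 \cdot 42} = \frac{1}{2} \cdot \frac{1}{42} = \frac{1}{84}$)
$- 79 \left(115 + b{\left(-11,-12 \right)}\right) = - 79 \left(115 + \frac{1}{84}\right) = \left(-79\right) \frac{9661}{84} = - \frac{763219}{84}$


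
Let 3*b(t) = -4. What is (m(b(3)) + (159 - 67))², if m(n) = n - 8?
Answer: 61504/9 ≈ 6833.8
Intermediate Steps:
b(t) = -4/3 (b(t) = (⅓)*(-4) = -4/3)
m(n) = -8 + n
(m(b(3)) + (159 - 67))² = ((-8 - 4/3) + (159 - 67))² = (-28/3 + 92)² = (248/3)² = 61504/9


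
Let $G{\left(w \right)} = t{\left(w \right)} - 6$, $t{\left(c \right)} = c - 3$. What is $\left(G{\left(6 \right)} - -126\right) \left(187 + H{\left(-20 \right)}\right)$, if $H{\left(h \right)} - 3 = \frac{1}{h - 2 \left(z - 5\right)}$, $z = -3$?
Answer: $\frac{93357}{4} \approx 23339.0$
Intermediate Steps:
$t{\left(c \right)} = -3 + c$
$G{\left(w \right)} = -9 + w$ ($G{\left(w \right)} = \left(-3 + w\right) - 6 = -9 + w$)
$H{\left(h \right)} = 3 + \frac{1}{16 + h}$ ($H{\left(h \right)} = 3 + \frac{1}{h - 2 \left(-3 - 5\right)} = 3 + \frac{1}{h - -16} = 3 + \frac{1}{h + 16} = 3 + \frac{1}{16 + h}$)
$\left(G{\left(6 \right)} - -126\right) \left(187 + H{\left(-20 \right)}\right) = \left(\left(-9 + 6\right) - -126\right) \left(187 + \frac{49 + 3 \left(-20\right)}{16 - 20}\right) = \left(-3 + 126\right) \left(187 + \frac{49 - 60}{-4}\right) = 123 \left(187 - - \frac{11}{4}\right) = 123 \left(187 + \frac{11}{4}\right) = 123 \cdot \frac{759}{4} = \frac{93357}{4}$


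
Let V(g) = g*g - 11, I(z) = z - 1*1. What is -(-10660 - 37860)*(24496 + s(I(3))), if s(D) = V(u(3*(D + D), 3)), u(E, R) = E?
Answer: 1194999080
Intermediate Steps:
I(z) = -1 + z (I(z) = z - 1 = -1 + z)
V(g) = -11 + g**2 (V(g) = g**2 - 11 = -11 + g**2)
s(D) = -11 + 36*D**2 (s(D) = -11 + (3*(D + D))**2 = -11 + (3*(2*D))**2 = -11 + (6*D)**2 = -11 + 36*D**2)
-(-10660 - 37860)*(24496 + s(I(3))) = -(-10660 - 37860)*(24496 + (-11 + 36*(-1 + 3)**2)) = -(-48520)*(24496 + (-11 + 36*2**2)) = -(-48520)*(24496 + (-11 + 36*4)) = -(-48520)*(24496 + (-11 + 144)) = -(-48520)*(24496 + 133) = -(-48520)*24629 = -1*(-1194999080) = 1194999080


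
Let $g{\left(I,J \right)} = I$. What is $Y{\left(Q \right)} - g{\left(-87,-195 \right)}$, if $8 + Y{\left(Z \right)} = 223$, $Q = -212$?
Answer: $302$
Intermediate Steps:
$Y{\left(Z \right)} = 215$ ($Y{\left(Z \right)} = -8 + 223 = 215$)
$Y{\left(Q \right)} - g{\left(-87,-195 \right)} = 215 - -87 = 215 + 87 = 302$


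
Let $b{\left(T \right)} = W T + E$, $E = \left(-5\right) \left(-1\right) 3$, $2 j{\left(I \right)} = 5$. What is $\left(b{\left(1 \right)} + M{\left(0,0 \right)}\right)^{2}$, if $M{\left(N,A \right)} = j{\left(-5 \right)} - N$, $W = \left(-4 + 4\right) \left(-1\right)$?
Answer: $\frac{1225}{4} \approx 306.25$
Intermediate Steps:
$j{\left(I \right)} = \frac{5}{2}$ ($j{\left(I \right)} = \frac{1}{2} \cdot 5 = \frac{5}{2}$)
$E = 15$ ($E = 5 \cdot 3 = 15$)
$W = 0$ ($W = 0 \left(-1\right) = 0$)
$M{\left(N,A \right)} = \frac{5}{2} - N$
$b{\left(T \right)} = 15$ ($b{\left(T \right)} = 0 T + 15 = 0 + 15 = 15$)
$\left(b{\left(1 \right)} + M{\left(0,0 \right)}\right)^{2} = \left(15 + \left(\frac{5}{2} - 0\right)\right)^{2} = \left(15 + \left(\frac{5}{2} + 0\right)\right)^{2} = \left(15 + \frac{5}{2}\right)^{2} = \left(\frac{35}{2}\right)^{2} = \frac{1225}{4}$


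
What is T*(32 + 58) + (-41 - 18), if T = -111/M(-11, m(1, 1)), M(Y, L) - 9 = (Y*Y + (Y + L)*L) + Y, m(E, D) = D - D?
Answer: -17011/119 ≈ -142.95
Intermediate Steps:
m(E, D) = 0
M(Y, L) = 9 + Y + Y² + L*(L + Y) (M(Y, L) = 9 + ((Y*Y + (Y + L)*L) + Y) = 9 + ((Y² + (L + Y)*L) + Y) = 9 + ((Y² + L*(L + Y)) + Y) = 9 + (Y + Y² + L*(L + Y)) = 9 + Y + Y² + L*(L + Y))
T = -111/119 (T = -111/(9 - 11 + 0² + (-11)² + 0*(-11)) = -111/(9 - 11 + 0 + 121 + 0) = -111/119 ≈ -0.93277)
T*(32 + 58) + (-41 - 18) = -111*(32 + 58)/119 + (-41 - 18) = -111/119*90 - 59 = -9990/119 - 59 = -17011/119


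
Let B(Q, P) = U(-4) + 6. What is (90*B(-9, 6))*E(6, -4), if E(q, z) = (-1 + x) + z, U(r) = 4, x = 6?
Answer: 900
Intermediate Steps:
E(q, z) = 5 + z (E(q, z) = (-1 + 6) + z = 5 + z)
B(Q, P) = 10 (B(Q, P) = 4 + 6 = 10)
(90*B(-9, 6))*E(6, -4) = (90*10)*(5 - 4) = 900*1 = 900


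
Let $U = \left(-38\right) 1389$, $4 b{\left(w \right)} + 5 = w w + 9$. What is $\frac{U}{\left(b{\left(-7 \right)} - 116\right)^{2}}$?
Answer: $- \frac{281504}{56307} \approx -4.9995$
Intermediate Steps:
$b{\left(w \right)} = 1 + \frac{w^{2}}{4}$ ($b{\left(w \right)} = - \frac{5}{4} + \frac{w w + 9}{4} = - \frac{5}{4} + \frac{w^{2} + 9}{4} = - \frac{5}{4} + \frac{9 + w^{2}}{4} = - \frac{5}{4} + \left(\frac{9}{4} + \frac{w^{2}}{4}\right) = 1 + \frac{w^{2}}{4}$)
$U = -52782$
$\frac{U}{\left(b{\left(-7 \right)} - 116\right)^{2}} = - \frac{52782}{\left(\left(1 + \frac{\left(-7\right)^{2}}{4}\right) - 116\right)^{2}} = - \frac{52782}{\left(\left(1 + \frac{1}{4} \cdot 49\right) - 116\right)^{2}} = - \frac{52782}{\left(\left(1 + \frac{49}{4}\right) - 116\right)^{2}} = - \frac{52782}{\left(\frac{53}{4} - 116\right)^{2}} = - \frac{52782}{\left(- \frac{411}{4}\right)^{2}} = - \frac{52782}{\frac{168921}{16}} = \left(-52782\right) \frac{16}{168921} = - \frac{281504}{56307}$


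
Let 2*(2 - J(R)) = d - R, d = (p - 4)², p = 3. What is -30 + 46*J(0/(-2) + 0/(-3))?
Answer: 39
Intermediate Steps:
d = 1 (d = (3 - 4)² = (-1)² = 1)
J(R) = 3/2 + R/2 (J(R) = 2 - (1 - R)/2 = 2 + (-½ + R/2) = 3/2 + R/2)
-30 + 46*J(0/(-2) + 0/(-3)) = -30 + 46*(3/2 + (0/(-2) + 0/(-3))/2) = -30 + 46*(3/2 + (0*(-½) + 0*(-⅓))/2) = -30 + 46*(3/2 + (0 + 0)/2) = -30 + 46*(3/2 + (½)*0) = -30 + 46*(3/2 + 0) = -30 + 46*(3/2) = -30 + 69 = 39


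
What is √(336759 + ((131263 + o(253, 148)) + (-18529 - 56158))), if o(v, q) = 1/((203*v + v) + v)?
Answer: 4*√66128911573890/51865 ≈ 627.16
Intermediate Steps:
o(v, q) = 1/(205*v) (o(v, q) = 1/(204*v + v) = 1/(205*v))
√(336759 + ((131263 + o(253, 148)) + (-18529 - 56158))) = √(336759 + ((131263 + (1/205)/253) + (-18529 - 56158))) = √(336759 + ((131263 + (1/205)*(1/253)) - 74687)) = √(336759 + ((131263 + 1/51865) - 74687)) = √(336759 + (6807955496/51865 - 74687)) = √(336759 + 2934314241/51865) = √(20400319776/51865) = 4*√66128911573890/51865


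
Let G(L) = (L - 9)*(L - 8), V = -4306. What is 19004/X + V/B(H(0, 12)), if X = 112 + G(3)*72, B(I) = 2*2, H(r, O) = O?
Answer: -606701/568 ≈ -1068.1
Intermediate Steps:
B(I) = 4
G(L) = (-9 + L)*(-8 + L)
X = 2272 (X = 112 + (72 + 3**2 - 17*3)*72 = 112 + (72 + 9 - 51)*72 = 112 + 30*72 = 112 + 2160 = 2272)
19004/X + V/B(H(0, 12)) = 19004/2272 - 4306/4 = 19004*(1/2272) - 4306*1/4 = 4751/568 - 2153/2 = -606701/568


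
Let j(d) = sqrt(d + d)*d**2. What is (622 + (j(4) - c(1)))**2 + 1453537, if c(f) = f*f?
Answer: 1841226 + 39744*sqrt(2) ≈ 1.8974e+6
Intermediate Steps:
c(f) = f**2
j(d) = sqrt(2)*d**(5/2) (j(d) = sqrt(2*d)*d**2 = (sqrt(2)*sqrt(d))*d**2 = sqrt(2)*d**(5/2))
(622 + (j(4) - c(1)))**2 + 1453537 = (622 + (sqrt(2)*4**(5/2) - 1*1**2))**2 + 1453537 = (622 + (sqrt(2)*32 - 1*1))**2 + 1453537 = (622 + (32*sqrt(2) - 1))**2 + 1453537 = (622 + (-1 + 32*sqrt(2)))**2 + 1453537 = (621 + 32*sqrt(2))**2 + 1453537 = 1453537 + (621 + 32*sqrt(2))**2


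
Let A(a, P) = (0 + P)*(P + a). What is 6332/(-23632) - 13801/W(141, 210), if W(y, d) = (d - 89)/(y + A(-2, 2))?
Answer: -11496810971/714868 ≈ -16082.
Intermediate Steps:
A(a, P) = P*(P + a)
W(y, d) = (-89 + d)/y (W(y, d) = (d - 89)/(y + 2*(2 - 2)) = (-89 + d)/(y + 2*0) = (-89 + d)/(y + 0) = (-89 + d)/y)
6332/(-23632) - 13801/W(141, 210) = 6332/(-23632) - 13801*141/(-89 + 210) = 6332*(-1/23632) - 13801/((1/141)*121) = -1583/5908 - 13801/121/141 = -1583/5908 - 13801*141/121 = -1583/5908 - 1945941/121 = -11496810971/714868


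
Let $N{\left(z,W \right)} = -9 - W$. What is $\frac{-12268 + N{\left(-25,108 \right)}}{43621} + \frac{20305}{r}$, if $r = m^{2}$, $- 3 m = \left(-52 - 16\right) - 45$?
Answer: $\frac{7813375580}{556996549} \approx 14.028$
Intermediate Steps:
$m = \frac{113}{3}$ ($m = - \frac{\left(-52 - 16\right) - 45}{3} = - \frac{-68 - 45}{3} = \left(- \frac{1}{3}\right) \left(-113\right) = \frac{113}{3} \approx 37.667$)
$r = \frac{12769}{9}$ ($r = \left(\frac{113}{3}\right)^{2} = \frac{12769}{9} \approx 1418.8$)
$\frac{-12268 + N{\left(-25,108 \right)}}{43621} + \frac{20305}{r} = \frac{-12268 - 117}{43621} + \frac{20305}{\frac{12769}{9}} = \left(-12268 - 117\right) \frac{1}{43621} + 20305 \cdot \frac{9}{12769} = \left(-12268 - 117\right) \frac{1}{43621} + \frac{182745}{12769} = \left(-12385\right) \frac{1}{43621} + \frac{182745}{12769} = - \frac{12385}{43621} + \frac{182745}{12769} = \frac{7813375580}{556996549}$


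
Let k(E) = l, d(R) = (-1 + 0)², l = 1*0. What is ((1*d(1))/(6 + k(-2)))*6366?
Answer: 1061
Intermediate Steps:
l = 0
d(R) = 1 (d(R) = (-1)² = 1)
k(E) = 0
((1*d(1))/(6 + k(-2)))*6366 = ((1*1)/(6 + 0))*6366 = (1/6)*6366 = (1*(⅙))*6366 = (⅙)*6366 = 1061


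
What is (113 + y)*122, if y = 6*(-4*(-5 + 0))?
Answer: 28426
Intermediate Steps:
y = 120 (y = 6*(-4*(-5)) = 6*20 = 120)
(113 + y)*122 = (113 + 120)*122 = 233*122 = 28426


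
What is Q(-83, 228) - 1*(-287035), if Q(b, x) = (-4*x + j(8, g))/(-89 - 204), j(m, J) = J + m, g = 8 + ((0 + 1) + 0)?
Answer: 84102150/293 ≈ 2.8704e+5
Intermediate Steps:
g = 9 (g = 8 + (1 + 0) = 8 + 1 = 9)
Q(b, x) = -17/293 + 4*x/293 (Q(b, x) = (-4*x + (9 + 8))/(-89 - 204) = (-4*x + 17)/(-293) = (17 - 4*x)*(-1/293) = -17/293 + 4*x/293)
Q(-83, 228) - 1*(-287035) = (-17/293 + (4/293)*228) - 1*(-287035) = (-17/293 + 912/293) + 287035 = 895/293 + 287035 = 84102150/293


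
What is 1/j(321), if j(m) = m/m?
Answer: 1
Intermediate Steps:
j(m) = 1
1/j(321) = 1/1 = 1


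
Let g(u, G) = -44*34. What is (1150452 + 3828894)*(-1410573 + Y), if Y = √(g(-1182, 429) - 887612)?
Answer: -7023731025258 + 109545612*I*√1837 ≈ -7.0237e+12 + 4.6952e+9*I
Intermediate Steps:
g(u, G) = -1496
Y = 22*I*√1837 (Y = √(-1496 - 887612) = √(-889108) = 22*I*√1837 ≈ 942.92*I)
(1150452 + 3828894)*(-1410573 + Y) = (1150452 + 3828894)*(-1410573 + 22*I*√1837) = 4979346*(-1410573 + 22*I*√1837) = -7023731025258 + 109545612*I*√1837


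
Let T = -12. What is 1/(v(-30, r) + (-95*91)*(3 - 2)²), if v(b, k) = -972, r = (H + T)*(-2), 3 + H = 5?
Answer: -1/9617 ≈ -0.00010398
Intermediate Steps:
H = 2 (H = -3 + 5 = 2)
r = 20 (r = (2 - 12)*(-2) = -10*(-2) = 20)
1/(v(-30, r) + (-95*91)*(3 - 2)²) = 1/(-972 + (-95*91)*(3 - 2)²) = 1/(-972 - 8645*1²) = 1/(-972 - 8645*1) = 1/(-972 - 8645) = 1/(-9617) = -1/9617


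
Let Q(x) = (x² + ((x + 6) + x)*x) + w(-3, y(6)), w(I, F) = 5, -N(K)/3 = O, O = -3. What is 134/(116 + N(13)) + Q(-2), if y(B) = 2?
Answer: 759/125 ≈ 6.0720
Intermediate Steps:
N(K) = 9 (N(K) = -3*(-3) = 9)
Q(x) = 5 + x² + x*(6 + 2*x) (Q(x) = (x² + ((x + 6) + x)*x) + 5 = (x² + ((6 + x) + x)*x) + 5 = (x² + (6 + 2*x)*x) + 5 = (x² + x*(6 + 2*x)) + 5 = 5 + x² + x*(6 + 2*x))
134/(116 + N(13)) + Q(-2) = 134/(116 + 9) + (5 + 3*(-2)² + 6*(-2)) = 134/125 + (5 + 3*4 - 12) = 134*(1/125) + (5 + 12 - 12) = 134/125 + 5 = 759/125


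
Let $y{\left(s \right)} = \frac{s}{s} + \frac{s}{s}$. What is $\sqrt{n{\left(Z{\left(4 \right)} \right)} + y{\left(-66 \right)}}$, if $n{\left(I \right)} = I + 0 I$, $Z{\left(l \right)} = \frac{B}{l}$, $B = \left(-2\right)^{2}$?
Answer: $\sqrt{3} \approx 1.732$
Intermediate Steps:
$B = 4$
$Z{\left(l \right)} = \frac{4}{l}$
$n{\left(I \right)} = I$ ($n{\left(I \right)} = I + 0 = I$)
$y{\left(s \right)} = 2$ ($y{\left(s \right)} = 1 + 1 = 2$)
$\sqrt{n{\left(Z{\left(4 \right)} \right)} + y{\left(-66 \right)}} = \sqrt{\frac{4}{4} + 2} = \sqrt{4 \cdot \frac{1}{4} + 2} = \sqrt{1 + 2} = \sqrt{3}$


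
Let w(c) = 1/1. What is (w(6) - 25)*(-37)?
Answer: 888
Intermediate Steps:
w(c) = 1
(w(6) - 25)*(-37) = (1 - 25)*(-37) = -24*(-37) = 888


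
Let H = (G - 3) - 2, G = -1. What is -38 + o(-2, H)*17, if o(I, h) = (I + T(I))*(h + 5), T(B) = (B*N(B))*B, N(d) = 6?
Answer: -412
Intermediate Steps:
H = -6 (H = (-1 - 3) - 2 = -4 - 2 = -6)
T(B) = 6*B² (T(B) = (B*6)*B = (6*B)*B = 6*B²)
o(I, h) = (5 + h)*(I + 6*I²) (o(I, h) = (I + 6*I²)*(h + 5) = (I + 6*I²)*(5 + h) = (5 + h)*(I + 6*I²))
-38 + o(-2, H)*17 = -38 - 2*(5 - 6 + 30*(-2) + 6*(-2)*(-6))*17 = -38 - 2*(5 - 6 - 60 + 72)*17 = -38 - 2*11*17 = -38 - 22*17 = -38 - 374 = -412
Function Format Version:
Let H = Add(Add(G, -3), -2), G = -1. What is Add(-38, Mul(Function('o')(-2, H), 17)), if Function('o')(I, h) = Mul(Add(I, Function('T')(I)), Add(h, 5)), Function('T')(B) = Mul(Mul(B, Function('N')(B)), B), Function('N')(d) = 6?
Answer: -412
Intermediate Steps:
H = -6 (H = Add(Add(-1, -3), -2) = Add(-4, -2) = -6)
Function('T')(B) = Mul(6, Pow(B, 2)) (Function('T')(B) = Mul(Mul(B, 6), B) = Mul(Mul(6, B), B) = Mul(6, Pow(B, 2)))
Function('o')(I, h) = Mul(Add(5, h), Add(I, Mul(6, Pow(I, 2)))) (Function('o')(I, h) = Mul(Add(I, Mul(6, Pow(I, 2))), Add(h, 5)) = Mul(Add(I, Mul(6, Pow(I, 2))), Add(5, h)) = Mul(Add(5, h), Add(I, Mul(6, Pow(I, 2)))))
Add(-38, Mul(Function('o')(-2, H), 17)) = Add(-38, Mul(Mul(-2, Add(5, -6, Mul(30, -2), Mul(6, -2, -6))), 17)) = Add(-38, Mul(Mul(-2, Add(5, -6, -60, 72)), 17)) = Add(-38, Mul(Mul(-2, 11), 17)) = Add(-38, Mul(-22, 17)) = Add(-38, -374) = -412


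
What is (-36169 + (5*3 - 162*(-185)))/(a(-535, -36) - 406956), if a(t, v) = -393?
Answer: 6184/407349 ≈ 0.015181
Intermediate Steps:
(-36169 + (5*3 - 162*(-185)))/(a(-535, -36) - 406956) = (-36169 + (5*3 - 162*(-185)))/(-393 - 406956) = (-36169 + (15 + 29970))/(-407349) = (-36169 + 29985)*(-1/407349) = -6184*(-1/407349) = 6184/407349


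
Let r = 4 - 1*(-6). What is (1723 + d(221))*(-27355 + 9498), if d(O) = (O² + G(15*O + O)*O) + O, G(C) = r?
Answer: -946331715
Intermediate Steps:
r = 10 (r = 4 + 6 = 10)
G(C) = 10
d(O) = O² + 11*O (d(O) = (O² + 10*O) + O = O² + 11*O)
(1723 + d(221))*(-27355 + 9498) = (1723 + 221*(11 + 221))*(-27355 + 9498) = (1723 + 221*232)*(-17857) = (1723 + 51272)*(-17857) = 52995*(-17857) = -946331715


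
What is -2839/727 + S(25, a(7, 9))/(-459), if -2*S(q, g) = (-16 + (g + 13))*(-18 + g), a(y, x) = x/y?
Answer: -2345985/605591 ≈ -3.8739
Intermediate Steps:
S(q, g) = -(-18 + g)*(-3 + g)/2 (S(q, g) = -(-16 + (g + 13))*(-18 + g)/2 = -(-16 + (13 + g))*(-18 + g)/2 = -(-3 + g)*(-18 + g)/2 = -(-18 + g)*(-3 + g)/2)
-2839/727 + S(25, a(7, 9))/(-459) = -2839/727 + (-27 - (9/7)**2/2 + 21*(9/7)/2)/(-459) = -2839*1/727 + (-27 - (9*(1/7))**2/2 + 21*(9*(1/7))/2)*(-1/459) = -2839/727 + (-27 - (9/7)**2/2 + (21/2)*(9/7))*(-1/459) = -2839/727 + (-27 - 1/2*81/49 + 27/2)*(-1/459) = -2839/727 + (-27 - 81/98 + 27/2)*(-1/459) = -2839/727 - 702/49*(-1/459) = -2839/727 + 26/833 = -2345985/605591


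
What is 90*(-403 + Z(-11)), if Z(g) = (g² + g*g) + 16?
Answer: -13050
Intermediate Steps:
Z(g) = 16 + 2*g² (Z(g) = (g² + g²) + 16 = 2*g² + 16 = 16 + 2*g²)
90*(-403 + Z(-11)) = 90*(-403 + (16 + 2*(-11)²)) = 90*(-403 + (16 + 2*121)) = 90*(-403 + (16 + 242)) = 90*(-403 + 258) = 90*(-145) = -13050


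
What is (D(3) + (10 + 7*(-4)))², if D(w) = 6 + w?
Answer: 81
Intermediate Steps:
(D(3) + (10 + 7*(-4)))² = ((6 + 3) + (10 + 7*(-4)))² = (9 + (10 - 28))² = (9 - 18)² = (-9)² = 81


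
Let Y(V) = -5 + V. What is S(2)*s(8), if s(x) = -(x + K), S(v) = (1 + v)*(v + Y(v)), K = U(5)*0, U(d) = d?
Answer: 24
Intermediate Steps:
K = 0 (K = 5*0 = 0)
S(v) = (1 + v)*(-5 + 2*v) (S(v) = (1 + v)*(v + (-5 + v)) = (1 + v)*(-5 + 2*v))
s(x) = -x (s(x) = -(x + 0) = -x)
S(2)*s(8) = (-5 - 3*2 + 2*2²)*(-1*8) = (-5 - 6 + 2*4)*(-8) = (-5 - 6 + 8)*(-8) = -3*(-8) = 24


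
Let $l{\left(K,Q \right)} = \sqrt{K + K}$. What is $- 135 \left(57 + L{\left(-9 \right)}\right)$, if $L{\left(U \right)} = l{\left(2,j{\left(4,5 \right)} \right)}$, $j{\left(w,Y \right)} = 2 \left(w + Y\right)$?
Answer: $-7965$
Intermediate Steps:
$j{\left(w,Y \right)} = 2 Y + 2 w$ ($j{\left(w,Y \right)} = 2 \left(Y + w\right) = 2 Y + 2 w$)
$l{\left(K,Q \right)} = \sqrt{2} \sqrt{K}$ ($l{\left(K,Q \right)} = \sqrt{2 K} = \sqrt{2} \sqrt{K}$)
$L{\left(U \right)} = 2$ ($L{\left(U \right)} = \sqrt{2} \sqrt{2} = 2$)
$- 135 \left(57 + L{\left(-9 \right)}\right) = - 135 \left(57 + 2\right) = \left(-135\right) 59 = -7965$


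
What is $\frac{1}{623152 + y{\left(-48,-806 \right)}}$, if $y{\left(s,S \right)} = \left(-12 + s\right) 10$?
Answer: $\frac{1}{622552} \approx 1.6063 \cdot 10^{-6}$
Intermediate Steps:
$y{\left(s,S \right)} = -120 + 10 s$
$\frac{1}{623152 + y{\left(-48,-806 \right)}} = \frac{1}{623152 + \left(-120 + 10 \left(-48\right)\right)} = \frac{1}{623152 - 600} = \frac{1}{622552}$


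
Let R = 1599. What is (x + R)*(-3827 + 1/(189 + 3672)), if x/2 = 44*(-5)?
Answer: -17125437314/3861 ≈ -4.4355e+6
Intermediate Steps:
x = -440 (x = 2*(44*(-5)) = 2*(-220) = -440)
(x + R)*(-3827 + 1/(189 + 3672)) = (-440 + 1599)*(-3827 + 1/(189 + 3672)) = 1159*(-3827 + 1/3861) = 1159*(-14776046/3861) = -17125437314/3861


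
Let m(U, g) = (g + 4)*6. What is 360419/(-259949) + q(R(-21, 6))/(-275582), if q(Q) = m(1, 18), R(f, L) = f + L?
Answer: -49679651063/35818632659 ≈ -1.3870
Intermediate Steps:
R(f, L) = L + f
m(U, g) = 24 + 6*g (m(U, g) = (4 + g)*6 = 24 + 6*g)
q(Q) = 132 (q(Q) = 24 + 6*18 = 24 + 108 = 132)
360419/(-259949) + q(R(-21, 6))/(-275582) = 360419/(-259949) + 132/(-275582) = 360419*(-1/259949) + 132*(-1/275582) = -360419/259949 - 66/137791 = -49679651063/35818632659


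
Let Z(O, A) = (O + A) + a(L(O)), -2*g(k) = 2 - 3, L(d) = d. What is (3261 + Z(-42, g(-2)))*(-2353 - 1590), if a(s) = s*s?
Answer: -39299881/2 ≈ -1.9650e+7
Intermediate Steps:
g(k) = 1/2 (g(k) = -(2 - 3)/2 = -1/2*(-1) = 1/2)
a(s) = s**2
Z(O, A) = A + O + O**2 (Z(O, A) = (O + A) + O**2 = (A + O) + O**2 = A + O + O**2)
(3261 + Z(-42, g(-2)))*(-2353 - 1590) = (3261 + (1/2 - 42 + (-42)**2))*(-2353 - 1590) = (3261 + (1/2 - 42 + 1764))*(-3943) = (3261 + 3445/2)*(-3943) = (9967/2)*(-3943) = -39299881/2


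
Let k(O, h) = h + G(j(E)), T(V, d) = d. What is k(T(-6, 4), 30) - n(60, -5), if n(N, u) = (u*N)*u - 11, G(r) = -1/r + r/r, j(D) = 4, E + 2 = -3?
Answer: -5833/4 ≈ -1458.3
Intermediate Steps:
E = -5 (E = -2 - 3 = -5)
G(r) = 1 - 1/r (G(r) = -1/r + 1 = 1 - 1/r)
k(O, h) = 3/4 + h (k(O, h) = h + (-1 + 4)/4 = h + (1/4)*3 = h + 3/4 = 3/4 + h)
n(N, u) = -11 + N*u**2 (n(N, u) = (N*u)*u - 11 = N*u**2 - 11 = -11 + N*u**2)
k(T(-6, 4), 30) - n(60, -5) = (3/4 + 30) - (-11 + 60*(-5)**2) = 123/4 - (-11 + 60*25) = 123/4 - (-11 + 1500) = 123/4 - 1*1489 = 123/4 - 1489 = -5833/4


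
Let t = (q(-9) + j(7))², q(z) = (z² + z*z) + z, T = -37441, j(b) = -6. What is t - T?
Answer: 59050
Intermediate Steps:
q(z) = z + 2*z² (q(z) = (z² + z²) + z = 2*z² + z = z + 2*z²)
t = 21609 (t = (-9*(1 + 2*(-9)) - 6)² = (-9*(1 - 18) - 6)² = (-9*(-17) - 6)² = (153 - 6)² = 147² = 21609)
t - T = 21609 - 1*(-37441) = 21609 + 37441 = 59050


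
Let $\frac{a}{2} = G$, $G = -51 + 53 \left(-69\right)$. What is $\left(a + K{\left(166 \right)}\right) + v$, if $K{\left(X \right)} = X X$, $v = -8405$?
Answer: $11735$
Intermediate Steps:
$K{\left(X \right)} = X^{2}$
$G = -3708$ ($G = -51 - 3657 = -3708$)
$a = -7416$ ($a = 2 \left(-3708\right) = -7416$)
$\left(a + K{\left(166 \right)}\right) + v = \left(-7416 + 166^{2}\right) - 8405 = \left(-7416 + 27556\right) - 8405 = 20140 - 8405 = 11735$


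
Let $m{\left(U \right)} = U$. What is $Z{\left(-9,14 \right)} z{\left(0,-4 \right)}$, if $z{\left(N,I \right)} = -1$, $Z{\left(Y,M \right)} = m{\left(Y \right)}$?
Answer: $9$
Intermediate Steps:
$Z{\left(Y,M \right)} = Y$
$Z{\left(-9,14 \right)} z{\left(0,-4 \right)} = \left(-9\right) \left(-1\right) = 9$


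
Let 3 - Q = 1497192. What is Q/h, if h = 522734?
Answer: -1497189/522734 ≈ -2.8642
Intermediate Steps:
Q = -1497189 (Q = 3 - 1*1497192 = 3 - 1497192 = -1497189)
Q/h = -1497189/522734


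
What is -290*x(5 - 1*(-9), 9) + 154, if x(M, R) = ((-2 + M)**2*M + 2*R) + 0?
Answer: -589706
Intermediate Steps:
x(M, R) = 2*R + M*(-2 + M)**2 (x(M, R) = (M*(-2 + M)**2 + 2*R) + 0 = (2*R + M*(-2 + M)**2) + 0 = 2*R + M*(-2 + M)**2)
-290*x(5 - 1*(-9), 9) + 154 = -290*(2*9 + (5 - 1*(-9))*(-2 + (5 - 1*(-9)))**2) + 154 = -290*(18 + (5 + 9)*(-2 + (5 + 9))**2) + 154 = -290*(18 + 14*(-2 + 14)**2) + 154 = -290*(18 + 14*12**2) + 154 = -290*(18 + 14*144) + 154 = -290*(18 + 2016) + 154 = -290*2034 + 154 = -589860 + 154 = -589706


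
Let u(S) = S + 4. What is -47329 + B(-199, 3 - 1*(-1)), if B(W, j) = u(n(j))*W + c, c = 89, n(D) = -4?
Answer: -47240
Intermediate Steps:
u(S) = 4 + S
B(W, j) = 89 (B(W, j) = (4 - 4)*W + 89 = 0*W + 89 = 0 + 89 = 89)
-47329 + B(-199, 3 - 1*(-1)) = -47329 + 89 = -47240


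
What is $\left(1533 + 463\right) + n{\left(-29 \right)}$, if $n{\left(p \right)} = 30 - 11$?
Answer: $2015$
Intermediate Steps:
$n{\left(p \right)} = 19$
$\left(1533 + 463\right) + n{\left(-29 \right)} = \left(1533 + 463\right) + 19 = 1996 + 19 = 2015$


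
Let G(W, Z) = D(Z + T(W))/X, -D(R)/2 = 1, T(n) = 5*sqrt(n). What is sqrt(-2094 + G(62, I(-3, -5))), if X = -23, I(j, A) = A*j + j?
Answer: 4*I*sqrt(69230)/23 ≈ 45.759*I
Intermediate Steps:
I(j, A) = j + A*j
D(R) = -2 (D(R) = -2*1 = -2)
G(W, Z) = 2/23 (G(W, Z) = -2/(-23) = -2*(-1/23) = 2/23)
sqrt(-2094 + G(62, I(-3, -5))) = sqrt(-2094 + 2/23) = sqrt(-48160/23) = 4*I*sqrt(69230)/23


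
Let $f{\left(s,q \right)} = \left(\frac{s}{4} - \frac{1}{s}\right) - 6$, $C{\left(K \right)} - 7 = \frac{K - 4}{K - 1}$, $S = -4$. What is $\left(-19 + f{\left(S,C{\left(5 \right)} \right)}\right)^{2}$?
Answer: $\frac{10609}{16} \approx 663.06$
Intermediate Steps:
$C{\left(K \right)} = 7 + \frac{-4 + K}{-1 + K}$ ($C{\left(K \right)} = 7 + \frac{K - 4}{K - 1} = 7 + \frac{-4 + K}{-1 + K}$)
$f{\left(s,q \right)} = -6 - \frac{1}{s} + \frac{s}{4}$ ($f{\left(s,q \right)} = \left(s \frac{1}{4} - \frac{1}{s}\right) - 6 = \left(\frac{s}{4} - \frac{1}{s}\right) - 6 = \left(- \frac{1}{s} + \frac{s}{4}\right) - 6 = -6 - \frac{1}{s} + \frac{s}{4}$)
$\left(-19 + f{\left(S,C{\left(5 \right)} \right)}\right)^{2} = \left(-19 - \frac{27}{4}\right)^{2} = \left(- \frac{103}{4}\right)^{2} = \frac{10609}{16}$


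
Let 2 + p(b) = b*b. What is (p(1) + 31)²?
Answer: 900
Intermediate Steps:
p(b) = -2 + b² (p(b) = -2 + b*b = -2 + b²)
(p(1) + 31)² = ((-2 + 1²) + 31)² = ((-2 + 1) + 31)² = (-1 + 31)² = 30² = 900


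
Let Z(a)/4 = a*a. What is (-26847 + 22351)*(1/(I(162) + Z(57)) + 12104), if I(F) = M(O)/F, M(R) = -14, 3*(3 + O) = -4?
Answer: -57285809433872/1052669 ≈ -5.4420e+7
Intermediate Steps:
O = -13/3 (O = -3 + (⅓)*(-4) = -3 - 4/3 = -13/3 ≈ -4.3333)
Z(a) = 4*a² (Z(a) = 4*(a*a) = 4*a²)
I(F) = -14/F
(-26847 + 22351)*(1/(I(162) + Z(57)) + 12104) = (-26847 + 22351)*(1/(-14/162 + 4*57²) + 12104) = -4496*(1/(-14*1/162 + 4*3249) + 12104) = -4496*(1/(-7/81 + 12996) + 12104) = -4496*(1/(1052669/81) + 12104) = -4496*(81/1052669 + 12104) = -4496*12741505657/1052669 = -57285809433872/1052669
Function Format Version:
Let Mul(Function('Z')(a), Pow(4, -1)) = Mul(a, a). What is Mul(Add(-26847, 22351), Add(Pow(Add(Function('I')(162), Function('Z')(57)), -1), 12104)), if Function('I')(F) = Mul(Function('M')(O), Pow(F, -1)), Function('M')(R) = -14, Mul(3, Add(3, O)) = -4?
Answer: Rational(-57285809433872, 1052669) ≈ -5.4420e+7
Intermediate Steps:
O = Rational(-13, 3) (O = Add(-3, Mul(Rational(1, 3), -4)) = Add(-3, Rational(-4, 3)) = Rational(-13, 3) ≈ -4.3333)
Function('Z')(a) = Mul(4, Pow(a, 2)) (Function('Z')(a) = Mul(4, Mul(a, a)) = Mul(4, Pow(a, 2)))
Function('I')(F) = Mul(-14, Pow(F, -1))
Mul(Add(-26847, 22351), Add(Pow(Add(Function('I')(162), Function('Z')(57)), -1), 12104)) = Mul(Add(-26847, 22351), Add(Pow(Add(Mul(-14, Pow(162, -1)), Mul(4, Pow(57, 2))), -1), 12104)) = Mul(-4496, Add(Pow(Add(Mul(-14, Rational(1, 162)), Mul(4, 3249)), -1), 12104)) = Mul(-4496, Add(Pow(Add(Rational(-7, 81), 12996), -1), 12104)) = Mul(-4496, Add(Pow(Rational(1052669, 81), -1), 12104)) = Mul(-4496, Add(Rational(81, 1052669), 12104)) = Mul(-4496, Rational(12741505657, 1052669)) = Rational(-57285809433872, 1052669)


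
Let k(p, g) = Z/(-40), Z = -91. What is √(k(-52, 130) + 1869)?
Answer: 17*√2590/20 ≈ 43.258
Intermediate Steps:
k(p, g) = 91/40 (k(p, g) = -91/(-40) = -91*(-1/40) = 91/40)
√(k(-52, 130) + 1869) = √(91/40 + 1869) = √(74851/40) = 17*√2590/20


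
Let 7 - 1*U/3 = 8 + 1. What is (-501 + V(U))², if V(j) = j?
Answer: 257049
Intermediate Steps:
U = -6 (U = 21 - 3*(8 + 1) = 21 - 3*9 = 21 - 27 = -6)
(-501 + V(U))² = (-501 - 6)² = (-507)² = 257049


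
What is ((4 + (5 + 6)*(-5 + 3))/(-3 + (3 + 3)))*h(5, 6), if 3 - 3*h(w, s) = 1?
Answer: -4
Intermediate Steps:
h(w, s) = ⅔ (h(w, s) = 1 - ⅓*1 = 1 - ⅓ = ⅔)
((4 + (5 + 6)*(-5 + 3))/(-3 + (3 + 3)))*h(5, 6) = ((4 + (5 + 6)*(-5 + 3))/(-3 + (3 + 3)))*(⅔) = ((4 + 11*(-2))/(-3 + 6))*(⅔) = ((4 - 22)/3)*(⅔) = -18*⅓*(⅔) = -6*⅔ = -4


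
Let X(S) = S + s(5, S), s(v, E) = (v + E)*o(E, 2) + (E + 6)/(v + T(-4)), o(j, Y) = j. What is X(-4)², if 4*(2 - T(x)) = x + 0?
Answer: 961/16 ≈ 60.063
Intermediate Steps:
T(x) = 2 - x/4 (T(x) = 2 - (x + 0)/4 = 2 - x/4)
s(v, E) = E*(E + v) + (6 + E)/(3 + v) (s(v, E) = (v + E)*E + (E + 6)/(v + (2 - ¼*(-4))) = (E + v)*E + (6 + E)/(v + (2 + 1)) = E*(E + v) + (6 + E)/(v + 3) = E*(E + v) + (6 + E)/(3 + v))
X(S) = ¾ + S² + 49*S/8 (X(S) = S + (6 + S + 3*S² + S*5² + 5*S² + 3*S*5)/(3 + 5) = S + (6 + S + 3*S² + S*25 + 5*S² + 15*S)/8 = S + (6 + S + 3*S² + 25*S + 5*S² + 15*S)/8 = S + (6 + 8*S² + 41*S)/8 = S + (¾ + S² + 41*S/8) = ¾ + S² + 49*S/8)
X(-4)² = (¾ + (-4)² + (49/8)*(-4))² = (¾ + 16 - 49/2)² = (-31/4)² = 961/16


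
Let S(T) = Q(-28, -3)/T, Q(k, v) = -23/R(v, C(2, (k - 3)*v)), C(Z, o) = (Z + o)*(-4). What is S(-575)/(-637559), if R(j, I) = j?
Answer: 1/47816925 ≈ 2.0913e-8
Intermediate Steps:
C(Z, o) = -4*Z - 4*o
Q(k, v) = -23/v
S(T) = 23/(3*T) (S(T) = (-23/(-3))/T = (-23*(-⅓))/T = 23/(3*T))
S(-575)/(-637559) = ((23/3)/(-575))/(-637559) = ((23/3)*(-1/575))*(-1/637559) = -1/75*(-1/637559) = 1/47816925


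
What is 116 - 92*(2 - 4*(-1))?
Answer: -436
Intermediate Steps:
116 - 92*(2 - 4*(-1)) = 116 - 92*(2 + 4) = 116 - 92*6 = 116 - 552 = -436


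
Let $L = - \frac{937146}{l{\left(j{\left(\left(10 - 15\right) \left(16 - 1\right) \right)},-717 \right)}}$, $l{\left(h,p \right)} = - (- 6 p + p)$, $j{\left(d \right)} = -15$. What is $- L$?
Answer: $- \frac{312382}{1195} \approx -261.41$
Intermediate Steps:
$l{\left(h,p \right)} = 5 p$ ($l{\left(h,p \right)} = - \left(-5\right) p = 5 p$)
$L = \frac{312382}{1195}$ ($L = - \frac{937146}{5 \left(-717\right)} = - \frac{937146}{-3585} = \left(-937146\right) \left(- \frac{1}{3585}\right) = \frac{312382}{1195} \approx 261.41$)
$- L = \left(-1\right) \frac{312382}{1195} = - \frac{312382}{1195}$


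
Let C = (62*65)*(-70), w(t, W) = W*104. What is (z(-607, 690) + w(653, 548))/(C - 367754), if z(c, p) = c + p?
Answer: -19025/216618 ≈ -0.087827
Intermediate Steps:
w(t, W) = 104*W
C = -282100 (C = 4030*(-70) = -282100)
(z(-607, 690) + w(653, 548))/(C - 367754) = ((-607 + 690) + 104*548)/(-282100 - 367754) = (83 + 56992)/(-649854) = 57075*(-1/649854) = -19025/216618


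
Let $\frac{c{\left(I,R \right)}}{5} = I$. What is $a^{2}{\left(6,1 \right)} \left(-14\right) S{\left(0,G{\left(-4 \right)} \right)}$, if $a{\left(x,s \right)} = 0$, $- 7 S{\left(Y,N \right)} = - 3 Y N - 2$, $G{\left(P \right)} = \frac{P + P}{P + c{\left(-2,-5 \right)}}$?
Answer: $0$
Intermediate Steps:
$c{\left(I,R \right)} = 5 I$
$G{\left(P \right)} = \frac{2 P}{-10 + P}$ ($G{\left(P \right)} = \frac{P + P}{P + 5 \left(-2\right)} = \frac{2 P}{P - 10} = \frac{2 P}{-10 + P}$)
$S{\left(Y,N \right)} = \frac{2}{7} + \frac{3 N Y}{7}$ ($S{\left(Y,N \right)} = - \frac{- 3 Y N - 2}{7} = - \frac{- 3 N Y - 2}{7} = - \frac{-2 - 3 N Y}{7} = \frac{2}{7} + \frac{3 N Y}{7}$)
$a^{2}{\left(6,1 \right)} \left(-14\right) S{\left(0,G{\left(-4 \right)} \right)} = 0^{2} \left(-14\right) \left(\frac{2}{7} + \frac{3}{7} \cdot 2 \left(-4\right) \frac{1}{-10 - 4} \cdot 0\right) = 0 \left(-14\right) \left(\frac{2}{7} + \frac{3}{7} \cdot 2 \left(-4\right) \frac{1}{-14} \cdot 0\right) = 0 \left(\frac{2}{7} + \frac{3}{7} \cdot 2 \left(-4\right) \left(- \frac{1}{14}\right) 0\right) = 0 \left(\frac{2}{7} + \frac{3}{7} \cdot \frac{4}{7} \cdot 0\right) = 0 \left(\frac{2}{7} + 0\right) = 0 \cdot \frac{2}{7} = 0$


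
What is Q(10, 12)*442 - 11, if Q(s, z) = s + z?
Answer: 9713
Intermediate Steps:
Q(10, 12)*442 - 11 = (10 + 12)*442 - 11 = 22*442 - 11 = 9724 - 11 = 9713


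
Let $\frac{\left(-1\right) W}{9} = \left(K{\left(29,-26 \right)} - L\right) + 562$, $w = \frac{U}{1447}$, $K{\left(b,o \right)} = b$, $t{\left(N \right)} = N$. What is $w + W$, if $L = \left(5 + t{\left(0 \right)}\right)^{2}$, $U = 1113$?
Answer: $- \frac{7369905}{1447} \approx -5093.2$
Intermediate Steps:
$L = 25$ ($L = \left(5 + 0\right)^{2} = 5^{2} = 25$)
$w = \frac{1113}{1447} \approx 0.76918$
$W = -5094$ ($W = - 9 \left(\left(29 - 25\right) + 562\right) = - 9 \left(4 + 562\right) = \left(-9\right) 566 = -5094$)
$w + W = \frac{1113}{1447} - 5094 = - \frac{7369905}{1447}$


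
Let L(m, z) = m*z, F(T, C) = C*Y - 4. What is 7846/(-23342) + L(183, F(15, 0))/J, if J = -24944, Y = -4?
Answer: -22328035/72780356 ≈ -0.30679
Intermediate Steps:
F(T, C) = -4 - 4*C (F(T, C) = C*(-4) - 4 = -4*C - 4 = -4 - 4*C)
7846/(-23342) + L(183, F(15, 0))/J = 7846/(-23342) + (183*(-4 - 4*0))/(-24944) = 7846*(-1/23342) + (183*(-4 + 0))*(-1/24944) = -3923/11671 + (183*(-4))*(-1/24944) = -3923/11671 - 732*(-1/24944) = -3923/11671 + 183/6236 = -22328035/72780356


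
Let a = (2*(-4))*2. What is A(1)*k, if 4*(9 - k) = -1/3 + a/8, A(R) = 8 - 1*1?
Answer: 805/12 ≈ 67.083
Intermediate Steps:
A(R) = 7 (A(R) = 8 - 1 = 7)
a = -16 (a = -8*2 = -16)
k = 115/12 (k = 9 - (-1/3 - 16/8)/4 = 9 - (-1*1/3 - 16*1/8)/4 = 9 - (-1/3 - 2)/4 = 9 - 1/4*(-7/3) = 9 + 7/12 = 115/12 ≈ 9.5833)
A(1)*k = 7*(115/12) = 805/12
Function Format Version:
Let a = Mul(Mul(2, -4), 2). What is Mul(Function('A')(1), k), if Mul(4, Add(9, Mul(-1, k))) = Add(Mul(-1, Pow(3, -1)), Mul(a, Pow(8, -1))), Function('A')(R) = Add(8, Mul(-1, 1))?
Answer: Rational(805, 12) ≈ 67.083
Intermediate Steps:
Function('A')(R) = 7 (Function('A')(R) = Add(8, -1) = 7)
a = -16 (a = Mul(-8, 2) = -16)
k = Rational(115, 12) (k = Add(9, Mul(Rational(-1, 4), Add(Mul(-1, Pow(3, -1)), Mul(-16, Pow(8, -1))))) = Add(9, Mul(Rational(-1, 4), Add(Mul(-1, Rational(1, 3)), Mul(-16, Rational(1, 8))))) = Add(9, Mul(Rational(-1, 4), Add(Rational(-1, 3), -2))) = Add(9, Mul(Rational(-1, 4), Rational(-7, 3))) = Add(9, Rational(7, 12)) = Rational(115, 12) ≈ 9.5833)
Mul(Function('A')(1), k) = Mul(7, Rational(115, 12)) = Rational(805, 12)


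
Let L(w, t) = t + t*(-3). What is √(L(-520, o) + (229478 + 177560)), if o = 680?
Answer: √405678 ≈ 636.93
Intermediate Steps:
L(w, t) = -2*t (L(w, t) = t - 3*t = -2*t)
√(L(-520, o) + (229478 + 177560)) = √(-2*680 + (229478 + 177560)) = √(-1360 + 407038) = √405678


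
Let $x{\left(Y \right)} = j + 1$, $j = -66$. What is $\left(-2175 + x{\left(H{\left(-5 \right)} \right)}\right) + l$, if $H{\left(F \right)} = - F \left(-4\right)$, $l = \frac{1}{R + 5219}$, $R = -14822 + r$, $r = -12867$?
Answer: $- \frac{50332801}{22470} \approx -2240.0$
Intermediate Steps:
$R = -27689$ ($R = -14822 - 12867 = -27689$)
$l = - \frac{1}{22470}$ ($l = \frac{1}{-27689 + 5219} = \frac{1}{-22470} = - \frac{1}{22470} \approx -4.4504 \cdot 10^{-5}$)
$H{\left(F \right)} = 4 F$
$x{\left(Y \right)} = -65$ ($x{\left(Y \right)} = -66 + 1 = -65$)
$\left(-2175 + x{\left(H{\left(-5 \right)} \right)}\right) + l = \left(-2175 - 65\right) - \frac{1}{22470} = -2240 - \frac{1}{22470} = - \frac{50332801}{22470}$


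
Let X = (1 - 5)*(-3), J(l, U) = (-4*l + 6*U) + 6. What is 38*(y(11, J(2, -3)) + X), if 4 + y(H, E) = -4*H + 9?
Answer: -1026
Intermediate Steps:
J(l, U) = 6 - 4*l + 6*U
y(H, E) = 5 - 4*H (y(H, E) = -4 + (-4*H + 9) = -4 + (9 - 4*H) = 5 - 4*H)
X = 12 (X = -4*(-3) = 12)
38*(y(11, J(2, -3)) + X) = 38*((5 - 4*11) + 12) = 38*((5 - 44) + 12) = 38*(-39 + 12) = 38*(-27) = -1026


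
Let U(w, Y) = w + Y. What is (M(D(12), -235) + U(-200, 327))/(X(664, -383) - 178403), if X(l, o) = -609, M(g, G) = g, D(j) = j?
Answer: -139/179012 ≈ -0.00077648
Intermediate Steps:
U(w, Y) = Y + w
(M(D(12), -235) + U(-200, 327))/(X(664, -383) - 178403) = (12 + (327 - 200))/(-609 - 178403) = (12 + 127)/(-179012) = 139*(-1/179012) = -139/179012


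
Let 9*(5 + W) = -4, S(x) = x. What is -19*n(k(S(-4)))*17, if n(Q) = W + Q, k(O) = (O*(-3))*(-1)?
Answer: 50711/9 ≈ 5634.6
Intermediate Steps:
W = -49/9 (W = -5 + (1/9)*(-4) = -5 - 4/9 = -49/9 ≈ -5.4444)
k(O) = 3*O (k(O) = -3*O*(-1) = 3*O)
n(Q) = -49/9 + Q
-19*n(k(S(-4)))*17 = -19*(-49/9 + 3*(-4))*17 = -19*(-49/9 - 12)*17 = -19*(-157/9)*17 = (2983/9)*17 = 50711/9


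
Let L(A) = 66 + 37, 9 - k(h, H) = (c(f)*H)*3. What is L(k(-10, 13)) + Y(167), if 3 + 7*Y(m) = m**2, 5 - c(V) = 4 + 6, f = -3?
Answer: 28607/7 ≈ 4086.7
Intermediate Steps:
c(V) = -5 (c(V) = 5 - (4 + 6) = 5 - 1*10 = 5 - 10 = -5)
Y(m) = -3/7 + m**2/7
k(h, H) = 9 + 15*H (k(h, H) = 9 - (-5*H)*3 = 9 - (-15)*H = 9 + 15*H)
L(A) = 103
L(k(-10, 13)) + Y(167) = 103 + (-3/7 + (1/7)*167**2) = 103 + (-3/7 + (1/7)*27889) = 103 + (-3/7 + 27889/7) = 103 + 27886/7 = 28607/7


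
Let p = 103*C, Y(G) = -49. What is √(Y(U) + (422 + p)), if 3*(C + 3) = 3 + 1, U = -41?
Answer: 2*√453/3 ≈ 14.189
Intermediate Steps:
C = -5/3 (C = -3 + (3 + 1)/3 = -3 + (⅓)*4 = -3 + 4/3 = -5/3 ≈ -1.6667)
p = -515/3 (p = 103*(-5/3) = -515/3 ≈ -171.67)
√(Y(U) + (422 + p)) = √(-49 + (422 - 515/3)) = √(-49 + 751/3) = √(604/3) = 2*√453/3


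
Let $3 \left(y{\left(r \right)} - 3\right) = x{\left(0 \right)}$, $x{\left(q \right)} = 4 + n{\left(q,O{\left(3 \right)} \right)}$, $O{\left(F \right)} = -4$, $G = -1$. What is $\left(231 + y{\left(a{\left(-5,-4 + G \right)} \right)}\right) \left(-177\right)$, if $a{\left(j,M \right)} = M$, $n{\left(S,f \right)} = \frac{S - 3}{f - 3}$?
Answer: $- \frac{291755}{7} \approx -41679.0$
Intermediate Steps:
$n{\left(S,f \right)} = \frac{-3 + S}{-3 + f}$
$x{\left(q \right)} = \frac{31}{7} - \frac{q}{7}$ ($x{\left(q \right)} = 4 + \frac{-3 + q}{-3 - 4} = 4 + \frac{-3 + q}{-7} = 4 - \frac{-3 + q}{7} = 4 - \left(- \frac{3}{7} + \frac{q}{7}\right) = \frac{31}{7} - \frac{q}{7}$)
$y{\left(r \right)} = \frac{94}{21}$ ($y{\left(r \right)} = 3 + \frac{\frac{31}{7} - 0}{3} = 3 + \frac{\frac{31}{7} + 0}{3} = 3 + \frac{1}{3} \cdot \frac{31}{7} = 3 + \frac{31}{21} = \frac{94}{21}$)
$\left(231 + y{\left(a{\left(-5,-4 + G \right)} \right)}\right) \left(-177\right) = \left(231 + \frac{94}{21}\right) \left(-177\right) = \frac{4945}{21} \left(-177\right) = - \frac{291755}{7}$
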